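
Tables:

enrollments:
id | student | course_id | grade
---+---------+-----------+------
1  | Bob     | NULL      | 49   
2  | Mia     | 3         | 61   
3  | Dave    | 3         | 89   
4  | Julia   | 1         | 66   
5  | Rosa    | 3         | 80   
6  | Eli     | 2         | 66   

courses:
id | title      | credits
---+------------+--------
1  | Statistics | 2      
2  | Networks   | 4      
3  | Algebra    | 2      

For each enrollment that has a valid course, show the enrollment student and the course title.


INNER JOIN keeps only enrollments rows whose course_id matches an id in courses. Walk through each enrollment:
  - enrollment 1 (Bob): course_id=NULL, no match -> dropped
  - enrollment 2 (Mia): course_id=3 -> matches Algebra
  - enrollment 3 (Dave): course_id=3 -> matches Algebra
  - enrollment 4 (Julia): course_id=1 -> matches Statistics
  - enrollment 5 (Rosa): course_id=3 -> matches Algebra
  - enrollment 6 (Eli): course_id=2 -> matches Networks
So 1 of 6 rows is dropped.

SQL:
SELECT a.student, b.title AS course
FROM enrollments a
INNER JOIN courses b ON a.course_id = b.id

Result:
student | course    
--------+-----------
Mia     | Algebra   
Dave    | Algebra   
Julia   | Statistics
Rosa    | Algebra   
Eli     | Networks  


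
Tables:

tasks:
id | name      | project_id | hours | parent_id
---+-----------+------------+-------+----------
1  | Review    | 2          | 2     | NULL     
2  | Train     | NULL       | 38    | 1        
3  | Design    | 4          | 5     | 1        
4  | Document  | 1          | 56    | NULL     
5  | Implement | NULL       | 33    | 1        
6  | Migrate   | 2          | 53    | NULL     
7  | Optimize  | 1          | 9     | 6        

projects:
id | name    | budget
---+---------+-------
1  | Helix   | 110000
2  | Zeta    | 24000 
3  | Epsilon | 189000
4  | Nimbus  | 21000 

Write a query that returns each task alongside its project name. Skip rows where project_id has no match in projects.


INNER JOIN keeps only tasks rows whose project_id matches an id in projects. Walk through each task:
  - task 1 (Review): project_id=2 -> matches Zeta
  - task 2 (Train): project_id=NULL, no match -> dropped
  - task 3 (Design): project_id=4 -> matches Nimbus
  - task 4 (Document): project_id=1 -> matches Helix
  - task 5 (Implement): project_id=NULL, no match -> dropped
  - task 6 (Migrate): project_id=2 -> matches Zeta
  - task 7 (Optimize): project_id=1 -> matches Helix
So 2 of 7 rows are dropped.

SQL:
SELECT a.name, b.name AS project
FROM tasks a
INNER JOIN projects b ON a.project_id = b.id

Result:
name     | project
---------+--------
Review   | Zeta   
Design   | Nimbus 
Document | Helix  
Migrate  | Zeta   
Optimize | Helix  


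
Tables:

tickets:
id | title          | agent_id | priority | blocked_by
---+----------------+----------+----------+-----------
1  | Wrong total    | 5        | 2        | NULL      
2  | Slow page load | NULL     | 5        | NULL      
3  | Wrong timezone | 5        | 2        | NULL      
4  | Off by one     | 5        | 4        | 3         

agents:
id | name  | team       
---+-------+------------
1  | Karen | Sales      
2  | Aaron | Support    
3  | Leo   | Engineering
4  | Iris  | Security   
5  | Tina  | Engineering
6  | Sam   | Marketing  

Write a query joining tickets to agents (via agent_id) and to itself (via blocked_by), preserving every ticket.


Two LEFT JOINs from the same base table tickets: one to agents via agent_id, one to tickets itself via blocked_by. Both are LEFT so every ticket is preserved.
Match against agents:
  - ticket 1 (Wrong total): agent_id=5 -> matches Tina
  - ticket 2 (Slow page load): agent_id=NULL, no match -> kept with NULL
  - ticket 3 (Wrong timezone): agent_id=5 -> matches Tina
  - ticket 4 (Off by one): agent_id=5 -> matches Tina
Match against tickets (self):
  - ticket 1 (Wrong total): blocked_by=NULL -> NULL
  - ticket 2 (Slow page load): blocked_by=NULL -> NULL
  - ticket 3 (Wrong timezone): blocked_by=NULL -> NULL
  - ticket 4 (Off by one): blocked_by=3 -> Wrong timezone

SQL:
SELECT a.title, b.name AS agent, c.title AS blocked_by
FROM tickets a
LEFT JOIN agents b ON a.agent_id = b.id
LEFT JOIN tickets c ON a.blocked_by = c.id

Result:
title          | agent | blocked_by    
---------------+-------+---------------
Wrong total    | Tina  | NULL          
Slow page load | NULL  | NULL          
Wrong timezone | Tina  | NULL          
Off by one     | Tina  | Wrong timezone


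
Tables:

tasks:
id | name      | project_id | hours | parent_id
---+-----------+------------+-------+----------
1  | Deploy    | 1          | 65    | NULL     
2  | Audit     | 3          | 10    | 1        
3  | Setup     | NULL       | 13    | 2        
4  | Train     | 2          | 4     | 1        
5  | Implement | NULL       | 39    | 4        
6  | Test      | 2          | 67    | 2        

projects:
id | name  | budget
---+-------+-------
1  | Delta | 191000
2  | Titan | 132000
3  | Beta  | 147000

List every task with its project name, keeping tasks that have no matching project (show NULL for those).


LEFT JOIN keeps every row from tasks (the left table); where project_id has no match in projects, the project columns become NULL. Walk through each task:
  - task 1 (Deploy): project_id=1 -> matches Delta
  - task 2 (Audit): project_id=3 -> matches Beta
  - task 3 (Setup): project_id=NULL, no match -> kept with NULL
  - task 4 (Train): project_id=2 -> matches Titan
  - task 5 (Implement): project_id=NULL, no match -> kept with NULL
  - task 6 (Test): project_id=2 -> matches Titan
All 6 rows appear; 2 have NULL project.

SQL:
SELECT a.name, b.name AS project
FROM tasks a
LEFT JOIN projects b ON a.project_id = b.id

Result:
name      | project
----------+--------
Deploy    | Delta  
Audit     | Beta   
Setup     | NULL   
Train     | Titan  
Implement | NULL   
Test      | Titan  


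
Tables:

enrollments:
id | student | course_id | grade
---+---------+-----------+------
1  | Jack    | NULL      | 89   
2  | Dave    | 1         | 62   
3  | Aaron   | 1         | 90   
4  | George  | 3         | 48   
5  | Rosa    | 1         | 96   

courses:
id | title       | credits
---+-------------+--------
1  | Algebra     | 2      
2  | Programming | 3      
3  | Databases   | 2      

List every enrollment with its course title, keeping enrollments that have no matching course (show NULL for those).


LEFT JOIN keeps every row from enrollments (the left table); where course_id has no match in courses, the course columns become NULL. Walk through each enrollment:
  - enrollment 1 (Jack): course_id=NULL, no match -> kept with NULL
  - enrollment 2 (Dave): course_id=1 -> matches Algebra
  - enrollment 3 (Aaron): course_id=1 -> matches Algebra
  - enrollment 4 (George): course_id=3 -> matches Databases
  - enrollment 5 (Rosa): course_id=1 -> matches Algebra
All 5 rows appear; 1 has NULL course.

SQL:
SELECT a.student, b.title AS course
FROM enrollments a
LEFT JOIN courses b ON a.course_id = b.id

Result:
student | course   
--------+----------
Jack    | NULL     
Dave    | Algebra  
Aaron   | Algebra  
George  | Databases
Rosa    | Algebra  


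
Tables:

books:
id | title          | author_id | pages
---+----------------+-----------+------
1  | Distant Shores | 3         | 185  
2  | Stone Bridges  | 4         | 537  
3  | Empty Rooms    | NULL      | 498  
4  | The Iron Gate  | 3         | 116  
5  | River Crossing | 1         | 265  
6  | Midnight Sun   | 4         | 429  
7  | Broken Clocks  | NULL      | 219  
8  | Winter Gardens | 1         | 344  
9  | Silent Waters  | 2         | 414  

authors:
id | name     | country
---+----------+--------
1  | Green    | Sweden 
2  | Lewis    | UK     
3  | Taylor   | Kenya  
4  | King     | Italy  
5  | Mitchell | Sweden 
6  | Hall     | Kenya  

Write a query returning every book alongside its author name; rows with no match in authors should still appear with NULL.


LEFT JOIN keeps every row from books (the left table); where author_id has no match in authors, the author columns become NULL. Walk through each book:
  - book 1 (Distant Shores): author_id=3 -> matches Taylor
  - book 2 (Stone Bridges): author_id=4 -> matches King
  - book 3 (Empty Rooms): author_id=NULL, no match -> kept with NULL
  - book 4 (The Iron Gate): author_id=3 -> matches Taylor
  - book 5 (River Crossing): author_id=1 -> matches Green
  - book 6 (Midnight Sun): author_id=4 -> matches King
  - book 7 (Broken Clocks): author_id=NULL, no match -> kept with NULL
  - book 8 (Winter Gardens): author_id=1 -> matches Green
  - book 9 (Silent Waters): author_id=2 -> matches Lewis
All 9 rows appear; 2 have NULL author.

SQL:
SELECT a.title, b.name AS author
FROM books a
LEFT JOIN authors b ON a.author_id = b.id

Result:
title          | author
---------------+-------
Distant Shores | Taylor
Stone Bridges  | King  
Empty Rooms    | NULL  
The Iron Gate  | Taylor
River Crossing | Green 
Midnight Sun   | King  
Broken Clocks  | NULL  
Winter Gardens | Green 
Silent Waters  | Lewis 


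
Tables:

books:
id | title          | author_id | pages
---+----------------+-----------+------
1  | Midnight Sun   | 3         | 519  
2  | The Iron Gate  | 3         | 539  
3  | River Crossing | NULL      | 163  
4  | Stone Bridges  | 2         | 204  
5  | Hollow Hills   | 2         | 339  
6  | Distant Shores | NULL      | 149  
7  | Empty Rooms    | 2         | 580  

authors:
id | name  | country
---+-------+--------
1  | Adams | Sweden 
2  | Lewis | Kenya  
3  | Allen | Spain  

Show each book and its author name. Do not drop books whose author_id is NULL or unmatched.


LEFT JOIN keeps every row from books (the left table); where author_id has no match in authors, the author columns become NULL. Walk through each book:
  - book 1 (Midnight Sun): author_id=3 -> matches Allen
  - book 2 (The Iron Gate): author_id=3 -> matches Allen
  - book 3 (River Crossing): author_id=NULL, no match -> kept with NULL
  - book 4 (Stone Bridges): author_id=2 -> matches Lewis
  - book 5 (Hollow Hills): author_id=2 -> matches Lewis
  - book 6 (Distant Shores): author_id=NULL, no match -> kept with NULL
  - book 7 (Empty Rooms): author_id=2 -> matches Lewis
All 7 rows appear; 2 have NULL author.

SQL:
SELECT a.title, b.name AS author
FROM books a
LEFT JOIN authors b ON a.author_id = b.id

Result:
title          | author
---------------+-------
Midnight Sun   | Allen 
The Iron Gate  | Allen 
River Crossing | NULL  
Stone Bridges  | Lewis 
Hollow Hills   | Lewis 
Distant Shores | NULL  
Empty Rooms    | Lewis 


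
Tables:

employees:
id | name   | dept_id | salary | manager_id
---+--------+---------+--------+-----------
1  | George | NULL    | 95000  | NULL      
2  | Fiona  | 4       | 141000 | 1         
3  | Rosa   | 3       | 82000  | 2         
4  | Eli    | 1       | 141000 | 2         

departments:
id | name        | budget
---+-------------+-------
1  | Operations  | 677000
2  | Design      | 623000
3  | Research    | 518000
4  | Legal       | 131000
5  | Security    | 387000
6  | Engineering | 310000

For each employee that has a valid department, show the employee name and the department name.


INNER JOIN keeps only employees rows whose dept_id matches an id in departments. Walk through each employee:
  - employee 1 (George): dept_id=NULL, no match -> dropped
  - employee 2 (Fiona): dept_id=4 -> matches Legal
  - employee 3 (Rosa): dept_id=3 -> matches Research
  - employee 4 (Eli): dept_id=1 -> matches Operations
So 1 of 4 rows is dropped.

SQL:
SELECT a.name, b.name AS department
FROM employees a
INNER JOIN departments b ON a.dept_id = b.id

Result:
name  | department
------+-----------
Fiona | Legal     
Rosa  | Research  
Eli   | Operations


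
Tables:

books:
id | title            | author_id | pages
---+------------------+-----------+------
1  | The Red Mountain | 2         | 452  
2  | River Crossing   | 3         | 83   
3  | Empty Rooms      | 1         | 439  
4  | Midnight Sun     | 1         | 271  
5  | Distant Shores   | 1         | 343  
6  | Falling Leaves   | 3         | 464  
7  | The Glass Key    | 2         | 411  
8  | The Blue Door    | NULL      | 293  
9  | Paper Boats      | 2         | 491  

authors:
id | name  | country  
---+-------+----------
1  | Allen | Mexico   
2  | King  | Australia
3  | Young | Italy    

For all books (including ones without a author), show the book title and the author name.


LEFT JOIN keeps every row from books (the left table); where author_id has no match in authors, the author columns become NULL. Walk through each book:
  - book 1 (The Red Mountain): author_id=2 -> matches King
  - book 2 (River Crossing): author_id=3 -> matches Young
  - book 3 (Empty Rooms): author_id=1 -> matches Allen
  - book 4 (Midnight Sun): author_id=1 -> matches Allen
  - book 5 (Distant Shores): author_id=1 -> matches Allen
  - book 6 (Falling Leaves): author_id=3 -> matches Young
  - book 7 (The Glass Key): author_id=2 -> matches King
  - book 8 (The Blue Door): author_id=NULL, no match -> kept with NULL
  - book 9 (Paper Boats): author_id=2 -> matches King
All 9 rows appear; 1 has NULL author.

SQL:
SELECT a.title, b.name AS author
FROM books a
LEFT JOIN authors b ON a.author_id = b.id

Result:
title            | author
-----------------+-------
The Red Mountain | King  
River Crossing   | Young 
Empty Rooms      | Allen 
Midnight Sun     | Allen 
Distant Shores   | Allen 
Falling Leaves   | Young 
The Glass Key    | King  
The Blue Door    | NULL  
Paper Boats      | King  


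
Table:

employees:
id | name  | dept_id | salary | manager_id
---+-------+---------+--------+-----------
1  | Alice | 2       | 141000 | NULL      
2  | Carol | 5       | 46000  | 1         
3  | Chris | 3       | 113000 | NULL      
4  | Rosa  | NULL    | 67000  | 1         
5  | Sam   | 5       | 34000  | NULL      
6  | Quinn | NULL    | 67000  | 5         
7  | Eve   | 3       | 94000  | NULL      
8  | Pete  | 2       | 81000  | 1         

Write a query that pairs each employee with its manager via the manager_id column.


This is a self-join: employees is joined to a second copy of itself, matching each row's manager_id to another row's id. Use LEFT JOIN so rows with manager_id=NULL are kept.
  - employee 1 (Alice): manager_id=NULL -> NULL
  - employee 2 (Carol): manager_id=1 -> Alice
  - employee 3 (Chris): manager_id=NULL -> NULL
  - employee 4 (Rosa): manager_id=1 -> Alice
  - employee 5 (Sam): manager_id=NULL -> NULL
  - employee 6 (Quinn): manager_id=5 -> Sam
  - employee 7 (Eve): manager_id=NULL -> NULL
  - employee 8 (Pete): manager_id=1 -> Alice

SQL:
SELECT a.name AS item, b.name AS manager
FROM employees a
LEFT JOIN employees b ON a.manager_id = b.id

Result:
item  | manager
------+--------
Alice | NULL   
Carol | Alice  
Chris | NULL   
Rosa  | Alice  
Sam   | NULL   
Quinn | Sam    
Eve   | NULL   
Pete  | Alice  


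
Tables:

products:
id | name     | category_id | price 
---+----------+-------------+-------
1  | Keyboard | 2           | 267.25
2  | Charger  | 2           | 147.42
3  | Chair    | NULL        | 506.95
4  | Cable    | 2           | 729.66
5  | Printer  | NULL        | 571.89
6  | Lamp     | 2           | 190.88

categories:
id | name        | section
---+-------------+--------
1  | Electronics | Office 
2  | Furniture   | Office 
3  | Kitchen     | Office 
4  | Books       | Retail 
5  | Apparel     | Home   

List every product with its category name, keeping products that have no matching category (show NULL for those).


LEFT JOIN keeps every row from products (the left table); where category_id has no match in categories, the category columns become NULL. Walk through each product:
  - product 1 (Keyboard): category_id=2 -> matches Furniture
  - product 2 (Charger): category_id=2 -> matches Furniture
  - product 3 (Chair): category_id=NULL, no match -> kept with NULL
  - product 4 (Cable): category_id=2 -> matches Furniture
  - product 5 (Printer): category_id=NULL, no match -> kept with NULL
  - product 6 (Lamp): category_id=2 -> matches Furniture
All 6 rows appear; 2 have NULL category.

SQL:
SELECT a.name, b.name AS category
FROM products a
LEFT JOIN categories b ON a.category_id = b.id

Result:
name     | category 
---------+----------
Keyboard | Furniture
Charger  | Furniture
Chair    | NULL     
Cable    | Furniture
Printer  | NULL     
Lamp     | Furniture


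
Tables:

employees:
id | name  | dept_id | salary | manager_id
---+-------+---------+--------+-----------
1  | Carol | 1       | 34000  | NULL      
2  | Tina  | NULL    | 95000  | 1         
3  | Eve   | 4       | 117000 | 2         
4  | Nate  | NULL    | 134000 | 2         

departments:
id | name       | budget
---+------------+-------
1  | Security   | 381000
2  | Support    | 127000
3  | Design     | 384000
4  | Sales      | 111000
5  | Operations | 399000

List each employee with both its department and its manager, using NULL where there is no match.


Two LEFT JOINs from the same base table employees: one to departments via dept_id, one to employees itself via manager_id. Both are LEFT so every employee is preserved.
Match against departments:
  - employee 1 (Carol): dept_id=1 -> matches Security
  - employee 2 (Tina): dept_id=NULL, no match -> kept with NULL
  - employee 3 (Eve): dept_id=4 -> matches Sales
  - employee 4 (Nate): dept_id=NULL, no match -> kept with NULL
Match against employees (self):
  - employee 1 (Carol): manager_id=NULL -> NULL
  - employee 2 (Tina): manager_id=1 -> Carol
  - employee 3 (Eve): manager_id=2 -> Tina
  - employee 4 (Nate): manager_id=2 -> Tina

SQL:
SELECT a.name, b.name AS department, c.name AS manager
FROM employees a
LEFT JOIN departments b ON a.dept_id = b.id
LEFT JOIN employees c ON a.manager_id = c.id

Result:
name  | department | manager
------+------------+--------
Carol | Security   | NULL   
Tina  | NULL       | Carol  
Eve   | Sales      | Tina   
Nate  | NULL       | Tina   


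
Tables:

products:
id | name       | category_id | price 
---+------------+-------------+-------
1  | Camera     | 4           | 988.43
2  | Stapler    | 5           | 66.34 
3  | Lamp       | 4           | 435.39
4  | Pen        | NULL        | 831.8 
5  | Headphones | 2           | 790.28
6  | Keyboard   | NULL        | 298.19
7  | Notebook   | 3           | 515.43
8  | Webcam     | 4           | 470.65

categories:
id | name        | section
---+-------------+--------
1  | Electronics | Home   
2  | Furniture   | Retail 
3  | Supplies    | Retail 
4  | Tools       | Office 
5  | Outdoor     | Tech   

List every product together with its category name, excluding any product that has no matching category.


INNER JOIN keeps only products rows whose category_id matches an id in categories. Walk through each product:
  - product 1 (Camera): category_id=4 -> matches Tools
  - product 2 (Stapler): category_id=5 -> matches Outdoor
  - product 3 (Lamp): category_id=4 -> matches Tools
  - product 4 (Pen): category_id=NULL, no match -> dropped
  - product 5 (Headphones): category_id=2 -> matches Furniture
  - product 6 (Keyboard): category_id=NULL, no match -> dropped
  - product 7 (Notebook): category_id=3 -> matches Supplies
  - product 8 (Webcam): category_id=4 -> matches Tools
So 2 of 8 rows are dropped.

SQL:
SELECT a.name, b.name AS category
FROM products a
INNER JOIN categories b ON a.category_id = b.id

Result:
name       | category 
-----------+----------
Camera     | Tools    
Stapler    | Outdoor  
Lamp       | Tools    
Headphones | Furniture
Notebook   | Supplies 
Webcam     | Tools    


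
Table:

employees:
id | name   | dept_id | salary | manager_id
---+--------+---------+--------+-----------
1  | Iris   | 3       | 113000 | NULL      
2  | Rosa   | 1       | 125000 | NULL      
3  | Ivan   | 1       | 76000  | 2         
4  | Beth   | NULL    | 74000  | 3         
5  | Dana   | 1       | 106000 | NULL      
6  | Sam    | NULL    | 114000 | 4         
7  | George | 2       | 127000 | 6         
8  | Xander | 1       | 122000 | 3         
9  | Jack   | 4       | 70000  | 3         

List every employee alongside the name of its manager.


This is a self-join: employees is joined to a second copy of itself, matching each row's manager_id to another row's id. Use LEFT JOIN so rows with manager_id=NULL are kept.
  - employee 1 (Iris): manager_id=NULL -> NULL
  - employee 2 (Rosa): manager_id=NULL -> NULL
  - employee 3 (Ivan): manager_id=2 -> Rosa
  - employee 4 (Beth): manager_id=3 -> Ivan
  - employee 5 (Dana): manager_id=NULL -> NULL
  - employee 6 (Sam): manager_id=4 -> Beth
  - employee 7 (George): manager_id=6 -> Sam
  - employee 8 (Xander): manager_id=3 -> Ivan
  - employee 9 (Jack): manager_id=3 -> Ivan

SQL:
SELECT a.name AS item, b.name AS manager
FROM employees a
LEFT JOIN employees b ON a.manager_id = b.id

Result:
item   | manager
-------+--------
Iris   | NULL   
Rosa   | NULL   
Ivan   | Rosa   
Beth   | Ivan   
Dana   | NULL   
Sam    | Beth   
George | Sam    
Xander | Ivan   
Jack   | Ivan   


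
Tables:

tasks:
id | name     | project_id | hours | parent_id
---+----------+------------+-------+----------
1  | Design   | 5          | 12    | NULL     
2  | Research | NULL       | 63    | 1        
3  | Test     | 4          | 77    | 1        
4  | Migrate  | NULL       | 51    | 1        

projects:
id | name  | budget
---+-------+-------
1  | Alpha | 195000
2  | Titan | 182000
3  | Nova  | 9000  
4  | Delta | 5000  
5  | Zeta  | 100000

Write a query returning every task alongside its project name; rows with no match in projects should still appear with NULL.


LEFT JOIN keeps every row from tasks (the left table); where project_id has no match in projects, the project columns become NULL. Walk through each task:
  - task 1 (Design): project_id=5 -> matches Zeta
  - task 2 (Research): project_id=NULL, no match -> kept with NULL
  - task 3 (Test): project_id=4 -> matches Delta
  - task 4 (Migrate): project_id=NULL, no match -> kept with NULL
All 4 rows appear; 2 have NULL project.

SQL:
SELECT a.name, b.name AS project
FROM tasks a
LEFT JOIN projects b ON a.project_id = b.id

Result:
name     | project
---------+--------
Design   | Zeta   
Research | NULL   
Test     | Delta  
Migrate  | NULL   


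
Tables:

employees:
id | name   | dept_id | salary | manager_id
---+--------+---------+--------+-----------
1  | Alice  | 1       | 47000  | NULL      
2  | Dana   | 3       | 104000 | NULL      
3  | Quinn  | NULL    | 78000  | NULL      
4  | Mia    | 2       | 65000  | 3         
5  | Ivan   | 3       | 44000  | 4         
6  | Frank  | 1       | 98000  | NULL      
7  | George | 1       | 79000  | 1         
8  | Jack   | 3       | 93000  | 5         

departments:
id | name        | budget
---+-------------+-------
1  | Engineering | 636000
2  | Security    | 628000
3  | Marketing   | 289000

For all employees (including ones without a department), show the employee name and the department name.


LEFT JOIN keeps every row from employees (the left table); where dept_id has no match in departments, the department columns become NULL. Walk through each employee:
  - employee 1 (Alice): dept_id=1 -> matches Engineering
  - employee 2 (Dana): dept_id=3 -> matches Marketing
  - employee 3 (Quinn): dept_id=NULL, no match -> kept with NULL
  - employee 4 (Mia): dept_id=2 -> matches Security
  - employee 5 (Ivan): dept_id=3 -> matches Marketing
  - employee 6 (Frank): dept_id=1 -> matches Engineering
  - employee 7 (George): dept_id=1 -> matches Engineering
  - employee 8 (Jack): dept_id=3 -> matches Marketing
All 8 rows appear; 1 has NULL department.

SQL:
SELECT a.name, b.name AS department
FROM employees a
LEFT JOIN departments b ON a.dept_id = b.id

Result:
name   | department 
-------+------------
Alice  | Engineering
Dana   | Marketing  
Quinn  | NULL       
Mia    | Security   
Ivan   | Marketing  
Frank  | Engineering
George | Engineering
Jack   | Marketing  


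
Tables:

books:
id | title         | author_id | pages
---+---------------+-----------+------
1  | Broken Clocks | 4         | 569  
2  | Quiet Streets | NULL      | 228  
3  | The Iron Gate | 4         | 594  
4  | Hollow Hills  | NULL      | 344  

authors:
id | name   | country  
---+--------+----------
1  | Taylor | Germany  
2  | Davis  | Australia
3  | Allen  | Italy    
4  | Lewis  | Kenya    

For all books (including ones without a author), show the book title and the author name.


LEFT JOIN keeps every row from books (the left table); where author_id has no match in authors, the author columns become NULL. Walk through each book:
  - book 1 (Broken Clocks): author_id=4 -> matches Lewis
  - book 2 (Quiet Streets): author_id=NULL, no match -> kept with NULL
  - book 3 (The Iron Gate): author_id=4 -> matches Lewis
  - book 4 (Hollow Hills): author_id=NULL, no match -> kept with NULL
All 4 rows appear; 2 have NULL author.

SQL:
SELECT a.title, b.name AS author
FROM books a
LEFT JOIN authors b ON a.author_id = b.id

Result:
title         | author
--------------+-------
Broken Clocks | Lewis 
Quiet Streets | NULL  
The Iron Gate | Lewis 
Hollow Hills  | NULL  


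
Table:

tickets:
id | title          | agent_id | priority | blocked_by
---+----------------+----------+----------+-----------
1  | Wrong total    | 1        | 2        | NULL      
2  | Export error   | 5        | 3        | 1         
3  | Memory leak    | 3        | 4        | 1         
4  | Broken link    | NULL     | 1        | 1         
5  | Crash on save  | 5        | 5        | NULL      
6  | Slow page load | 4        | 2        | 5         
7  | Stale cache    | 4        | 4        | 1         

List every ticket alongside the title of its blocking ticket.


This is a self-join: tickets is joined to a second copy of itself, matching each row's blocked_by to another row's id. Use LEFT JOIN so rows with blocked_by=NULL are kept.
  - ticket 1 (Wrong total): blocked_by=NULL -> NULL
  - ticket 2 (Export error): blocked_by=1 -> Wrong total
  - ticket 3 (Memory leak): blocked_by=1 -> Wrong total
  - ticket 4 (Broken link): blocked_by=1 -> Wrong total
  - ticket 5 (Crash on save): blocked_by=NULL -> NULL
  - ticket 6 (Slow page load): blocked_by=5 -> Crash on save
  - ticket 7 (Stale cache): blocked_by=1 -> Wrong total

SQL:
SELECT a.title AS item, b.title AS blocked_by
FROM tickets a
LEFT JOIN tickets b ON a.blocked_by = b.id

Result:
item           | blocked_by   
---------------+--------------
Wrong total    | NULL         
Export error   | Wrong total  
Memory leak    | Wrong total  
Broken link    | Wrong total  
Crash on save  | NULL         
Slow page load | Crash on save
Stale cache    | Wrong total  


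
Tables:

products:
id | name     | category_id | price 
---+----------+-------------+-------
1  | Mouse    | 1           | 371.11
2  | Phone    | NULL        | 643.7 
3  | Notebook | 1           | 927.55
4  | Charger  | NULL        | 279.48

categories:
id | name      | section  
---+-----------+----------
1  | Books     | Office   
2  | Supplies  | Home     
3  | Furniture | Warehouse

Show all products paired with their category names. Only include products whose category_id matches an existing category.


INNER JOIN keeps only products rows whose category_id matches an id in categories. Walk through each product:
  - product 1 (Mouse): category_id=1 -> matches Books
  - product 2 (Phone): category_id=NULL, no match -> dropped
  - product 3 (Notebook): category_id=1 -> matches Books
  - product 4 (Charger): category_id=NULL, no match -> dropped
So 2 of 4 rows are dropped.

SQL:
SELECT a.name, b.name AS category
FROM products a
INNER JOIN categories b ON a.category_id = b.id

Result:
name     | category
---------+---------
Mouse    | Books   
Notebook | Books   


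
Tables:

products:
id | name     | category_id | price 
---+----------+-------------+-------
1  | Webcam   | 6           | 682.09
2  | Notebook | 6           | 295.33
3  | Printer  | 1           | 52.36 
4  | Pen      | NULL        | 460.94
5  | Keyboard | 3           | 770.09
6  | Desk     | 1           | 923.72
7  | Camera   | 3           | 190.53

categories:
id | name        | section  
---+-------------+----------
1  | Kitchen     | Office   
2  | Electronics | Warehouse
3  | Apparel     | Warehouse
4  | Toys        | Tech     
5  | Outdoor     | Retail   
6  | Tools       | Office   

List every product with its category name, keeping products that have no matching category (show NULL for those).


LEFT JOIN keeps every row from products (the left table); where category_id has no match in categories, the category columns become NULL. Walk through each product:
  - product 1 (Webcam): category_id=6 -> matches Tools
  - product 2 (Notebook): category_id=6 -> matches Tools
  - product 3 (Printer): category_id=1 -> matches Kitchen
  - product 4 (Pen): category_id=NULL, no match -> kept with NULL
  - product 5 (Keyboard): category_id=3 -> matches Apparel
  - product 6 (Desk): category_id=1 -> matches Kitchen
  - product 7 (Camera): category_id=3 -> matches Apparel
All 7 rows appear; 1 has NULL category.

SQL:
SELECT a.name, b.name AS category
FROM products a
LEFT JOIN categories b ON a.category_id = b.id

Result:
name     | category
---------+---------
Webcam   | Tools   
Notebook | Tools   
Printer  | Kitchen 
Pen      | NULL    
Keyboard | Apparel 
Desk     | Kitchen 
Camera   | Apparel 


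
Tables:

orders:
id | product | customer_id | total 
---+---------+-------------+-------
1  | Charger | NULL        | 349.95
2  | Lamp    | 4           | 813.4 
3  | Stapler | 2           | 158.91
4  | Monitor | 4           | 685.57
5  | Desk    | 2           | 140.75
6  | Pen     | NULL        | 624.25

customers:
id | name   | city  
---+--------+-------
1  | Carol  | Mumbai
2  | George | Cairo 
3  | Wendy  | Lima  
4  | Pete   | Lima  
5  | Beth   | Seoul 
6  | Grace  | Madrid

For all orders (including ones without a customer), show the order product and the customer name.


LEFT JOIN keeps every row from orders (the left table); where customer_id has no match in customers, the customer columns become NULL. Walk through each order:
  - order 1 (Charger): customer_id=NULL, no match -> kept with NULL
  - order 2 (Lamp): customer_id=4 -> matches Pete
  - order 3 (Stapler): customer_id=2 -> matches George
  - order 4 (Monitor): customer_id=4 -> matches Pete
  - order 5 (Desk): customer_id=2 -> matches George
  - order 6 (Pen): customer_id=NULL, no match -> kept with NULL
All 6 rows appear; 2 have NULL customer.

SQL:
SELECT a.product, b.name AS customer
FROM orders a
LEFT JOIN customers b ON a.customer_id = b.id

Result:
product | customer
--------+---------
Charger | NULL    
Lamp    | Pete    
Stapler | George  
Monitor | Pete    
Desk    | George  
Pen     | NULL    


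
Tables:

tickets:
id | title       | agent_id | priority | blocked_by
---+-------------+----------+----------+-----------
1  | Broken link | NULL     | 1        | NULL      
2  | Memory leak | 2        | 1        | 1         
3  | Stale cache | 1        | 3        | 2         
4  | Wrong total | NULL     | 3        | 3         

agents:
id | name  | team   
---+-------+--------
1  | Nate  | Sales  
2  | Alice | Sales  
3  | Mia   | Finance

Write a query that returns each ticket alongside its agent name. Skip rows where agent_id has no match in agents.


INNER JOIN keeps only tickets rows whose agent_id matches an id in agents. Walk through each ticket:
  - ticket 1 (Broken link): agent_id=NULL, no match -> dropped
  - ticket 2 (Memory leak): agent_id=2 -> matches Alice
  - ticket 3 (Stale cache): agent_id=1 -> matches Nate
  - ticket 4 (Wrong total): agent_id=NULL, no match -> dropped
So 2 of 4 rows are dropped.

SQL:
SELECT a.title, b.name AS agent
FROM tickets a
INNER JOIN agents b ON a.agent_id = b.id

Result:
title       | agent
------------+------
Memory leak | Alice
Stale cache | Nate 


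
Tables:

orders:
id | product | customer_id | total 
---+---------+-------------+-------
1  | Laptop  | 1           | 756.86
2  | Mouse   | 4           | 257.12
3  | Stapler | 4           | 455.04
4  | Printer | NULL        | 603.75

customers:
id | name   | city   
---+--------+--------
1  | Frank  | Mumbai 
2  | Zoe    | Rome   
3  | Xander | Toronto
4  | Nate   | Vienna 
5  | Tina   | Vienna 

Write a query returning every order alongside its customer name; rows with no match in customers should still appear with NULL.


LEFT JOIN keeps every row from orders (the left table); where customer_id has no match in customers, the customer columns become NULL. Walk through each order:
  - order 1 (Laptop): customer_id=1 -> matches Frank
  - order 2 (Mouse): customer_id=4 -> matches Nate
  - order 3 (Stapler): customer_id=4 -> matches Nate
  - order 4 (Printer): customer_id=NULL, no match -> kept with NULL
All 4 rows appear; 1 has NULL customer.

SQL:
SELECT a.product, b.name AS customer
FROM orders a
LEFT JOIN customers b ON a.customer_id = b.id

Result:
product | customer
--------+---------
Laptop  | Frank   
Mouse   | Nate    
Stapler | Nate    
Printer | NULL    


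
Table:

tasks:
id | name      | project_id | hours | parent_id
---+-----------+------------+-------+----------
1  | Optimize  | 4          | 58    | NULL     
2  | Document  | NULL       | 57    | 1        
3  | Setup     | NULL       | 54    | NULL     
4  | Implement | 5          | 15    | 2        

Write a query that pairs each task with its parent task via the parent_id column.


This is a self-join: tasks is joined to a second copy of itself, matching each row's parent_id to another row's id. Use LEFT JOIN so rows with parent_id=NULL are kept.
  - task 1 (Optimize): parent_id=NULL -> NULL
  - task 2 (Document): parent_id=1 -> Optimize
  - task 3 (Setup): parent_id=NULL -> NULL
  - task 4 (Implement): parent_id=2 -> Document

SQL:
SELECT a.name AS item, b.name AS parent
FROM tasks a
LEFT JOIN tasks b ON a.parent_id = b.id

Result:
item      | parent  
----------+---------
Optimize  | NULL    
Document  | Optimize
Setup     | NULL    
Implement | Document


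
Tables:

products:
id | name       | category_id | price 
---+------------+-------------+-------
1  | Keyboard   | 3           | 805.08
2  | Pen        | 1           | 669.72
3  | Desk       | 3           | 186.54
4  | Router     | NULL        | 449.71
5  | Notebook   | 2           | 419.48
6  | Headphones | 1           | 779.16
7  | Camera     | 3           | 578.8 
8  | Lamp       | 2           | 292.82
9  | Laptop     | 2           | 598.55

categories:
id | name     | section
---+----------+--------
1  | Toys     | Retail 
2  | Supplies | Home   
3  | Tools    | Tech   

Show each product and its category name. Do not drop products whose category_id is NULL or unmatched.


LEFT JOIN keeps every row from products (the left table); where category_id has no match in categories, the category columns become NULL. Walk through each product:
  - product 1 (Keyboard): category_id=3 -> matches Tools
  - product 2 (Pen): category_id=1 -> matches Toys
  - product 3 (Desk): category_id=3 -> matches Tools
  - product 4 (Router): category_id=NULL, no match -> kept with NULL
  - product 5 (Notebook): category_id=2 -> matches Supplies
  - product 6 (Headphones): category_id=1 -> matches Toys
  - product 7 (Camera): category_id=3 -> matches Tools
  - product 8 (Lamp): category_id=2 -> matches Supplies
  - product 9 (Laptop): category_id=2 -> matches Supplies
All 9 rows appear; 1 has NULL category.

SQL:
SELECT a.name, b.name AS category
FROM products a
LEFT JOIN categories b ON a.category_id = b.id

Result:
name       | category
-----------+---------
Keyboard   | Tools   
Pen        | Toys    
Desk       | Tools   
Router     | NULL    
Notebook   | Supplies
Headphones | Toys    
Camera     | Tools   
Lamp       | Supplies
Laptop     | Supplies


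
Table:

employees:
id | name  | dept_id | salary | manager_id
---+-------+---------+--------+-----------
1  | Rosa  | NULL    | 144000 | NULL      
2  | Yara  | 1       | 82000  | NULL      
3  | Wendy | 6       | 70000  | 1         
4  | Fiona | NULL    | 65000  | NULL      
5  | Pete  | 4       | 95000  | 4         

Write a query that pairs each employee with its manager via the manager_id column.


This is a self-join: employees is joined to a second copy of itself, matching each row's manager_id to another row's id. Use LEFT JOIN so rows with manager_id=NULL are kept.
  - employee 1 (Rosa): manager_id=NULL -> NULL
  - employee 2 (Yara): manager_id=NULL -> NULL
  - employee 3 (Wendy): manager_id=1 -> Rosa
  - employee 4 (Fiona): manager_id=NULL -> NULL
  - employee 5 (Pete): manager_id=4 -> Fiona

SQL:
SELECT a.name AS item, b.name AS manager
FROM employees a
LEFT JOIN employees b ON a.manager_id = b.id

Result:
item  | manager
------+--------
Rosa  | NULL   
Yara  | NULL   
Wendy | Rosa   
Fiona | NULL   
Pete  | Fiona  


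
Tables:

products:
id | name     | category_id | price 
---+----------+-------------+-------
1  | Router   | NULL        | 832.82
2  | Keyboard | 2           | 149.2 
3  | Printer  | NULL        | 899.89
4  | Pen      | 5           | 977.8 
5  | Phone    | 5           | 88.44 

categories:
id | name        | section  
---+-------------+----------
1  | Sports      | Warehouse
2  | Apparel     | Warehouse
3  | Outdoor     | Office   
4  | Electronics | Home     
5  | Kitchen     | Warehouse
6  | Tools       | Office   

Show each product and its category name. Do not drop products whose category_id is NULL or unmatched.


LEFT JOIN keeps every row from products (the left table); where category_id has no match in categories, the category columns become NULL. Walk through each product:
  - product 1 (Router): category_id=NULL, no match -> kept with NULL
  - product 2 (Keyboard): category_id=2 -> matches Apparel
  - product 3 (Printer): category_id=NULL, no match -> kept with NULL
  - product 4 (Pen): category_id=5 -> matches Kitchen
  - product 5 (Phone): category_id=5 -> matches Kitchen
All 5 rows appear; 2 have NULL category.

SQL:
SELECT a.name, b.name AS category
FROM products a
LEFT JOIN categories b ON a.category_id = b.id

Result:
name     | category
---------+---------
Router   | NULL    
Keyboard | Apparel 
Printer  | NULL    
Pen      | Kitchen 
Phone    | Kitchen 


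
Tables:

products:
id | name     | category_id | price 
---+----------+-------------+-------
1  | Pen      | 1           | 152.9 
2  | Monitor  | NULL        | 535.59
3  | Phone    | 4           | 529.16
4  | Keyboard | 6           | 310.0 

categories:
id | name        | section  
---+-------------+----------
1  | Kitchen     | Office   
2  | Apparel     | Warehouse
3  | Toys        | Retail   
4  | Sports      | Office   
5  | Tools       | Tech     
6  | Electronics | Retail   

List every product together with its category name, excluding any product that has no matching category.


INNER JOIN keeps only products rows whose category_id matches an id in categories. Walk through each product:
  - product 1 (Pen): category_id=1 -> matches Kitchen
  - product 2 (Monitor): category_id=NULL, no match -> dropped
  - product 3 (Phone): category_id=4 -> matches Sports
  - product 4 (Keyboard): category_id=6 -> matches Electronics
So 1 of 4 rows is dropped.

SQL:
SELECT a.name, b.name AS category
FROM products a
INNER JOIN categories b ON a.category_id = b.id

Result:
name     | category   
---------+------------
Pen      | Kitchen    
Phone    | Sports     
Keyboard | Electronics


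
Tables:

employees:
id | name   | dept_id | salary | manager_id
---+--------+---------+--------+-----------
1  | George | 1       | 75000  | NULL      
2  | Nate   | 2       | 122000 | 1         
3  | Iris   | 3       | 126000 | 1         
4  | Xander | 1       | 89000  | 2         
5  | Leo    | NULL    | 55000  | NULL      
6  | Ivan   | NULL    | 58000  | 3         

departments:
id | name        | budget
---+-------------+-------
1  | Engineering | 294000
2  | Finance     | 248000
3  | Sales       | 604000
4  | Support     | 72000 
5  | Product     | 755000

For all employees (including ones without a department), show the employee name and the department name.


LEFT JOIN keeps every row from employees (the left table); where dept_id has no match in departments, the department columns become NULL. Walk through each employee:
  - employee 1 (George): dept_id=1 -> matches Engineering
  - employee 2 (Nate): dept_id=2 -> matches Finance
  - employee 3 (Iris): dept_id=3 -> matches Sales
  - employee 4 (Xander): dept_id=1 -> matches Engineering
  - employee 5 (Leo): dept_id=NULL, no match -> kept with NULL
  - employee 6 (Ivan): dept_id=NULL, no match -> kept with NULL
All 6 rows appear; 2 have NULL department.

SQL:
SELECT a.name, b.name AS department
FROM employees a
LEFT JOIN departments b ON a.dept_id = b.id

Result:
name   | department 
-------+------------
George | Engineering
Nate   | Finance    
Iris   | Sales      
Xander | Engineering
Leo    | NULL       
Ivan   | NULL       
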